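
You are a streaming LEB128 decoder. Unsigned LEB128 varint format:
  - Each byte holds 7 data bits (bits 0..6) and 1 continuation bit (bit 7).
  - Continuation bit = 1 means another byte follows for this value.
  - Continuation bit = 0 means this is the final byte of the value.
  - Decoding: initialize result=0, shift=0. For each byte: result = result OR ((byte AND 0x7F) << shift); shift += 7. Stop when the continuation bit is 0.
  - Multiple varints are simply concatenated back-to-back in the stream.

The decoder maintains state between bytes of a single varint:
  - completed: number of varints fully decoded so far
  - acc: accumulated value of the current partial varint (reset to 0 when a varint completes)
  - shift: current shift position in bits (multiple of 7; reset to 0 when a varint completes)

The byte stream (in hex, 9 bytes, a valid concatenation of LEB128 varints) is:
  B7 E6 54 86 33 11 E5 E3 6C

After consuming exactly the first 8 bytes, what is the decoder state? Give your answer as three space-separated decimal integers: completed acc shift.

byte[0]=0xB7 cont=1 payload=0x37: acc |= 55<<0 -> completed=0 acc=55 shift=7
byte[1]=0xE6 cont=1 payload=0x66: acc |= 102<<7 -> completed=0 acc=13111 shift=14
byte[2]=0x54 cont=0 payload=0x54: varint #1 complete (value=1389367); reset -> completed=1 acc=0 shift=0
byte[3]=0x86 cont=1 payload=0x06: acc |= 6<<0 -> completed=1 acc=6 shift=7
byte[4]=0x33 cont=0 payload=0x33: varint #2 complete (value=6534); reset -> completed=2 acc=0 shift=0
byte[5]=0x11 cont=0 payload=0x11: varint #3 complete (value=17); reset -> completed=3 acc=0 shift=0
byte[6]=0xE5 cont=1 payload=0x65: acc |= 101<<0 -> completed=3 acc=101 shift=7
byte[7]=0xE3 cont=1 payload=0x63: acc |= 99<<7 -> completed=3 acc=12773 shift=14

Answer: 3 12773 14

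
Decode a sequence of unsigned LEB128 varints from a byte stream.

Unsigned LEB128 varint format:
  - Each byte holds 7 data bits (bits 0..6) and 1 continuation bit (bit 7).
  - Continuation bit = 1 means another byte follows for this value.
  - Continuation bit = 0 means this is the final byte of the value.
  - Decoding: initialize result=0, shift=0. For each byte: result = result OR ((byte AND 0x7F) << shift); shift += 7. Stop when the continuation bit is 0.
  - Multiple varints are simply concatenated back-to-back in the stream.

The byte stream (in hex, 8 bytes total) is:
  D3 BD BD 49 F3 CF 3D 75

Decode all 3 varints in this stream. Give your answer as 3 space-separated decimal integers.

Answer: 154099411 1009651 117

Derivation:
  byte[0]=0xD3 cont=1 payload=0x53=83: acc |= 83<<0 -> acc=83 shift=7
  byte[1]=0xBD cont=1 payload=0x3D=61: acc |= 61<<7 -> acc=7891 shift=14
  byte[2]=0xBD cont=1 payload=0x3D=61: acc |= 61<<14 -> acc=1007315 shift=21
  byte[3]=0x49 cont=0 payload=0x49=73: acc |= 73<<21 -> acc=154099411 shift=28 [end]
Varint 1: bytes[0:4] = D3 BD BD 49 -> value 154099411 (4 byte(s))
  byte[4]=0xF3 cont=1 payload=0x73=115: acc |= 115<<0 -> acc=115 shift=7
  byte[5]=0xCF cont=1 payload=0x4F=79: acc |= 79<<7 -> acc=10227 shift=14
  byte[6]=0x3D cont=0 payload=0x3D=61: acc |= 61<<14 -> acc=1009651 shift=21 [end]
Varint 2: bytes[4:7] = F3 CF 3D -> value 1009651 (3 byte(s))
  byte[7]=0x75 cont=0 payload=0x75=117: acc |= 117<<0 -> acc=117 shift=7 [end]
Varint 3: bytes[7:8] = 75 -> value 117 (1 byte(s))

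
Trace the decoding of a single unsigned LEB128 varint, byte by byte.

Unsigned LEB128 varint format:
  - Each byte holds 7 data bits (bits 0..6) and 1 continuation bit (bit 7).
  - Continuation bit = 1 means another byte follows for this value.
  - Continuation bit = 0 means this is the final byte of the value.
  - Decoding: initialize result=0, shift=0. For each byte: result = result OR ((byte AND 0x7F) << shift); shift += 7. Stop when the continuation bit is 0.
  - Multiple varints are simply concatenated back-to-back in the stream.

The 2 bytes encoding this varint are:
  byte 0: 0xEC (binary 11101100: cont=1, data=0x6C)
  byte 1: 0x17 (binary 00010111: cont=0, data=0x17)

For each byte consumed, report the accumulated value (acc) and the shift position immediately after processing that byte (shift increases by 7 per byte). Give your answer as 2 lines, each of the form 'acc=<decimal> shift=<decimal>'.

Answer: acc=108 shift=7
acc=3052 shift=14

Derivation:
byte 0=0xEC: payload=0x6C=108, contrib = 108<<0 = 108; acc -> 108, shift -> 7
byte 1=0x17: payload=0x17=23, contrib = 23<<7 = 2944; acc -> 3052, shift -> 14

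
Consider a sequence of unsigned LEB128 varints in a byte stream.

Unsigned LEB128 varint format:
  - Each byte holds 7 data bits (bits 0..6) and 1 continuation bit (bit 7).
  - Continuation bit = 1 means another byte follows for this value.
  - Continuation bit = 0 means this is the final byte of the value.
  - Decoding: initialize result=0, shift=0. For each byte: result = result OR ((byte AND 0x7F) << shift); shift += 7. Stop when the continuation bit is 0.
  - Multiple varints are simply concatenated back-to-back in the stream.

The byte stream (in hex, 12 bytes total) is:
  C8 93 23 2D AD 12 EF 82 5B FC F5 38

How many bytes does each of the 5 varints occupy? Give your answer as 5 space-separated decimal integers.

  byte[0]=0xC8 cont=1 payload=0x48=72: acc |= 72<<0 -> acc=72 shift=7
  byte[1]=0x93 cont=1 payload=0x13=19: acc |= 19<<7 -> acc=2504 shift=14
  byte[2]=0x23 cont=0 payload=0x23=35: acc |= 35<<14 -> acc=575944 shift=21 [end]
Varint 1: bytes[0:3] = C8 93 23 -> value 575944 (3 byte(s))
  byte[3]=0x2D cont=0 payload=0x2D=45: acc |= 45<<0 -> acc=45 shift=7 [end]
Varint 2: bytes[3:4] = 2D -> value 45 (1 byte(s))
  byte[4]=0xAD cont=1 payload=0x2D=45: acc |= 45<<0 -> acc=45 shift=7
  byte[5]=0x12 cont=0 payload=0x12=18: acc |= 18<<7 -> acc=2349 shift=14 [end]
Varint 3: bytes[4:6] = AD 12 -> value 2349 (2 byte(s))
  byte[6]=0xEF cont=1 payload=0x6F=111: acc |= 111<<0 -> acc=111 shift=7
  byte[7]=0x82 cont=1 payload=0x02=2: acc |= 2<<7 -> acc=367 shift=14
  byte[8]=0x5B cont=0 payload=0x5B=91: acc |= 91<<14 -> acc=1491311 shift=21 [end]
Varint 4: bytes[6:9] = EF 82 5B -> value 1491311 (3 byte(s))
  byte[9]=0xFC cont=1 payload=0x7C=124: acc |= 124<<0 -> acc=124 shift=7
  byte[10]=0xF5 cont=1 payload=0x75=117: acc |= 117<<7 -> acc=15100 shift=14
  byte[11]=0x38 cont=0 payload=0x38=56: acc |= 56<<14 -> acc=932604 shift=21 [end]
Varint 5: bytes[9:12] = FC F5 38 -> value 932604 (3 byte(s))

Answer: 3 1 2 3 3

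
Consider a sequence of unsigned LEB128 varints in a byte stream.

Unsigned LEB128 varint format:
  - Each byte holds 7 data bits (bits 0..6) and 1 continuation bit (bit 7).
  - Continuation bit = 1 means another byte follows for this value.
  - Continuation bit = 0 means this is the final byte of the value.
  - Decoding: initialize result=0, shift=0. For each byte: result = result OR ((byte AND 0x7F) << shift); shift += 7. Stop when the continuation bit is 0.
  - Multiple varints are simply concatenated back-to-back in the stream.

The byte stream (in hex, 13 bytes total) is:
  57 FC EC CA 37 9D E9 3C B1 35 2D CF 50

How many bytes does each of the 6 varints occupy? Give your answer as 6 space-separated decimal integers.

  byte[0]=0x57 cont=0 payload=0x57=87: acc |= 87<<0 -> acc=87 shift=7 [end]
Varint 1: bytes[0:1] = 57 -> value 87 (1 byte(s))
  byte[1]=0xFC cont=1 payload=0x7C=124: acc |= 124<<0 -> acc=124 shift=7
  byte[2]=0xEC cont=1 payload=0x6C=108: acc |= 108<<7 -> acc=13948 shift=14
  byte[3]=0xCA cont=1 payload=0x4A=74: acc |= 74<<14 -> acc=1226364 shift=21
  byte[4]=0x37 cont=0 payload=0x37=55: acc |= 55<<21 -> acc=116569724 shift=28 [end]
Varint 2: bytes[1:5] = FC EC CA 37 -> value 116569724 (4 byte(s))
  byte[5]=0x9D cont=1 payload=0x1D=29: acc |= 29<<0 -> acc=29 shift=7
  byte[6]=0xE9 cont=1 payload=0x69=105: acc |= 105<<7 -> acc=13469 shift=14
  byte[7]=0x3C cont=0 payload=0x3C=60: acc |= 60<<14 -> acc=996509 shift=21 [end]
Varint 3: bytes[5:8] = 9D E9 3C -> value 996509 (3 byte(s))
  byte[8]=0xB1 cont=1 payload=0x31=49: acc |= 49<<0 -> acc=49 shift=7
  byte[9]=0x35 cont=0 payload=0x35=53: acc |= 53<<7 -> acc=6833 shift=14 [end]
Varint 4: bytes[8:10] = B1 35 -> value 6833 (2 byte(s))
  byte[10]=0x2D cont=0 payload=0x2D=45: acc |= 45<<0 -> acc=45 shift=7 [end]
Varint 5: bytes[10:11] = 2D -> value 45 (1 byte(s))
  byte[11]=0xCF cont=1 payload=0x4F=79: acc |= 79<<0 -> acc=79 shift=7
  byte[12]=0x50 cont=0 payload=0x50=80: acc |= 80<<7 -> acc=10319 shift=14 [end]
Varint 6: bytes[11:13] = CF 50 -> value 10319 (2 byte(s))

Answer: 1 4 3 2 1 2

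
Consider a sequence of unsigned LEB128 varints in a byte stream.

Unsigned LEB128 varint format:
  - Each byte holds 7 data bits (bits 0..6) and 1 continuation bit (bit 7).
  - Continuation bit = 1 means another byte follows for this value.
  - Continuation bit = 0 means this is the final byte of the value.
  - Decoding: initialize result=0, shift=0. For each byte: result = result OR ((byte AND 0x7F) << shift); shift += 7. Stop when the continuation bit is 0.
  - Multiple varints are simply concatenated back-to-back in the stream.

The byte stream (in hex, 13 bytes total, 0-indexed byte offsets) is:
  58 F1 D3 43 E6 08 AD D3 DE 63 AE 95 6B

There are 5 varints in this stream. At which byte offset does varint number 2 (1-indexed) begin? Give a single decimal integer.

Answer: 1

Derivation:
  byte[0]=0x58 cont=0 payload=0x58=88: acc |= 88<<0 -> acc=88 shift=7 [end]
Varint 1: bytes[0:1] = 58 -> value 88 (1 byte(s))
  byte[1]=0xF1 cont=1 payload=0x71=113: acc |= 113<<0 -> acc=113 shift=7
  byte[2]=0xD3 cont=1 payload=0x53=83: acc |= 83<<7 -> acc=10737 shift=14
  byte[3]=0x43 cont=0 payload=0x43=67: acc |= 67<<14 -> acc=1108465 shift=21 [end]
Varint 2: bytes[1:4] = F1 D3 43 -> value 1108465 (3 byte(s))
  byte[4]=0xE6 cont=1 payload=0x66=102: acc |= 102<<0 -> acc=102 shift=7
  byte[5]=0x08 cont=0 payload=0x08=8: acc |= 8<<7 -> acc=1126 shift=14 [end]
Varint 3: bytes[4:6] = E6 08 -> value 1126 (2 byte(s))
  byte[6]=0xAD cont=1 payload=0x2D=45: acc |= 45<<0 -> acc=45 shift=7
  byte[7]=0xD3 cont=1 payload=0x53=83: acc |= 83<<7 -> acc=10669 shift=14
  byte[8]=0xDE cont=1 payload=0x5E=94: acc |= 94<<14 -> acc=1550765 shift=21
  byte[9]=0x63 cont=0 payload=0x63=99: acc |= 99<<21 -> acc=209168813 shift=28 [end]
Varint 4: bytes[6:10] = AD D3 DE 63 -> value 209168813 (4 byte(s))
  byte[10]=0xAE cont=1 payload=0x2E=46: acc |= 46<<0 -> acc=46 shift=7
  byte[11]=0x95 cont=1 payload=0x15=21: acc |= 21<<7 -> acc=2734 shift=14
  byte[12]=0x6B cont=0 payload=0x6B=107: acc |= 107<<14 -> acc=1755822 shift=21 [end]
Varint 5: bytes[10:13] = AE 95 6B -> value 1755822 (3 byte(s))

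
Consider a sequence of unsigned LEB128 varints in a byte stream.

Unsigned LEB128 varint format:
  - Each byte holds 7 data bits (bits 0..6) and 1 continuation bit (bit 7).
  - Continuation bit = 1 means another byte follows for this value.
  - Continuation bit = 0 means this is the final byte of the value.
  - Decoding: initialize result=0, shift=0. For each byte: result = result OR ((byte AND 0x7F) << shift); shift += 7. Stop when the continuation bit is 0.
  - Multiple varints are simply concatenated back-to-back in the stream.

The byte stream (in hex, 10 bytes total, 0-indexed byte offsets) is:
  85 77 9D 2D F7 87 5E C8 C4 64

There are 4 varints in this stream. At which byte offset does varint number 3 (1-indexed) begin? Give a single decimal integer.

  byte[0]=0x85 cont=1 payload=0x05=5: acc |= 5<<0 -> acc=5 shift=7
  byte[1]=0x77 cont=0 payload=0x77=119: acc |= 119<<7 -> acc=15237 shift=14 [end]
Varint 1: bytes[0:2] = 85 77 -> value 15237 (2 byte(s))
  byte[2]=0x9D cont=1 payload=0x1D=29: acc |= 29<<0 -> acc=29 shift=7
  byte[3]=0x2D cont=0 payload=0x2D=45: acc |= 45<<7 -> acc=5789 shift=14 [end]
Varint 2: bytes[2:4] = 9D 2D -> value 5789 (2 byte(s))
  byte[4]=0xF7 cont=1 payload=0x77=119: acc |= 119<<0 -> acc=119 shift=7
  byte[5]=0x87 cont=1 payload=0x07=7: acc |= 7<<7 -> acc=1015 shift=14
  byte[6]=0x5E cont=0 payload=0x5E=94: acc |= 94<<14 -> acc=1541111 shift=21 [end]
Varint 3: bytes[4:7] = F7 87 5E -> value 1541111 (3 byte(s))
  byte[7]=0xC8 cont=1 payload=0x48=72: acc |= 72<<0 -> acc=72 shift=7
  byte[8]=0xC4 cont=1 payload=0x44=68: acc |= 68<<7 -> acc=8776 shift=14
  byte[9]=0x64 cont=0 payload=0x64=100: acc |= 100<<14 -> acc=1647176 shift=21 [end]
Varint 4: bytes[7:10] = C8 C4 64 -> value 1647176 (3 byte(s))

Answer: 4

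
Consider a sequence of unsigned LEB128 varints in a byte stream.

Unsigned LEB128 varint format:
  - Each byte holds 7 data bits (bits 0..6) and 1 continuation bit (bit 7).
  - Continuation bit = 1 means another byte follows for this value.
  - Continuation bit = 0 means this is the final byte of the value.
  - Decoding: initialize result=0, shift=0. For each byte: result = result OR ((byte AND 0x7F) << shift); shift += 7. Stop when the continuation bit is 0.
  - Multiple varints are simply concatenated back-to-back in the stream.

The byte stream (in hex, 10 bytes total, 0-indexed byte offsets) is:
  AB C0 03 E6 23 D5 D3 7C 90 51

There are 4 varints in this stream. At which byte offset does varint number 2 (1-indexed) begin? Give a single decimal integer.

  byte[0]=0xAB cont=1 payload=0x2B=43: acc |= 43<<0 -> acc=43 shift=7
  byte[1]=0xC0 cont=1 payload=0x40=64: acc |= 64<<7 -> acc=8235 shift=14
  byte[2]=0x03 cont=0 payload=0x03=3: acc |= 3<<14 -> acc=57387 shift=21 [end]
Varint 1: bytes[0:3] = AB C0 03 -> value 57387 (3 byte(s))
  byte[3]=0xE6 cont=1 payload=0x66=102: acc |= 102<<0 -> acc=102 shift=7
  byte[4]=0x23 cont=0 payload=0x23=35: acc |= 35<<7 -> acc=4582 shift=14 [end]
Varint 2: bytes[3:5] = E6 23 -> value 4582 (2 byte(s))
  byte[5]=0xD5 cont=1 payload=0x55=85: acc |= 85<<0 -> acc=85 shift=7
  byte[6]=0xD3 cont=1 payload=0x53=83: acc |= 83<<7 -> acc=10709 shift=14
  byte[7]=0x7C cont=0 payload=0x7C=124: acc |= 124<<14 -> acc=2042325 shift=21 [end]
Varint 3: bytes[5:8] = D5 D3 7C -> value 2042325 (3 byte(s))
  byte[8]=0x90 cont=1 payload=0x10=16: acc |= 16<<0 -> acc=16 shift=7
  byte[9]=0x51 cont=0 payload=0x51=81: acc |= 81<<7 -> acc=10384 shift=14 [end]
Varint 4: bytes[8:10] = 90 51 -> value 10384 (2 byte(s))

Answer: 3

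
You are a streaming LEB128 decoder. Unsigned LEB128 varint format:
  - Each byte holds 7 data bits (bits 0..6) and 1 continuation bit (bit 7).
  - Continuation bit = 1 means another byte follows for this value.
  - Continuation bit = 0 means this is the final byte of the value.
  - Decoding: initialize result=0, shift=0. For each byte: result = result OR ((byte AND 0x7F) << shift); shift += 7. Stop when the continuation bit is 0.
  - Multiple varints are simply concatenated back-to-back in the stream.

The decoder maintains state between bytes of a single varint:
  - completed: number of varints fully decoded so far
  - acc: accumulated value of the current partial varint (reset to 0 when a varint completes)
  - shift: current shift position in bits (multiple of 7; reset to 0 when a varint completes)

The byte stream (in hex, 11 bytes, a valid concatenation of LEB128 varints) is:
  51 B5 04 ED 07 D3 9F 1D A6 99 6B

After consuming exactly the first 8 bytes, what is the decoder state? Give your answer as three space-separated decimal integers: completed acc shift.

byte[0]=0x51 cont=0 payload=0x51: varint #1 complete (value=81); reset -> completed=1 acc=0 shift=0
byte[1]=0xB5 cont=1 payload=0x35: acc |= 53<<0 -> completed=1 acc=53 shift=7
byte[2]=0x04 cont=0 payload=0x04: varint #2 complete (value=565); reset -> completed=2 acc=0 shift=0
byte[3]=0xED cont=1 payload=0x6D: acc |= 109<<0 -> completed=2 acc=109 shift=7
byte[4]=0x07 cont=0 payload=0x07: varint #3 complete (value=1005); reset -> completed=3 acc=0 shift=0
byte[5]=0xD3 cont=1 payload=0x53: acc |= 83<<0 -> completed=3 acc=83 shift=7
byte[6]=0x9F cont=1 payload=0x1F: acc |= 31<<7 -> completed=3 acc=4051 shift=14
byte[7]=0x1D cont=0 payload=0x1D: varint #4 complete (value=479187); reset -> completed=4 acc=0 shift=0

Answer: 4 0 0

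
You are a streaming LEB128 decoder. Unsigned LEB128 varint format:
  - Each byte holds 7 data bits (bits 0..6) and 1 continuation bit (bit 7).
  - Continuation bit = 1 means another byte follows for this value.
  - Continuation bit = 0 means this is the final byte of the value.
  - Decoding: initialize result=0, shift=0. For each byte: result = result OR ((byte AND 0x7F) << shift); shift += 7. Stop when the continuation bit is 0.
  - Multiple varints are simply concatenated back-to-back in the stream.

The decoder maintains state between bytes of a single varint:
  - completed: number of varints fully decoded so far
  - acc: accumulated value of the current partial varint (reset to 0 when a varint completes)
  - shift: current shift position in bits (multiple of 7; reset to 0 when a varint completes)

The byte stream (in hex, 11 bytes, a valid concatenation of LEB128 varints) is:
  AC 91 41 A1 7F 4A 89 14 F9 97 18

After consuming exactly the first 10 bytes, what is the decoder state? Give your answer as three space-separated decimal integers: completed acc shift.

byte[0]=0xAC cont=1 payload=0x2C: acc |= 44<<0 -> completed=0 acc=44 shift=7
byte[1]=0x91 cont=1 payload=0x11: acc |= 17<<7 -> completed=0 acc=2220 shift=14
byte[2]=0x41 cont=0 payload=0x41: varint #1 complete (value=1067180); reset -> completed=1 acc=0 shift=0
byte[3]=0xA1 cont=1 payload=0x21: acc |= 33<<0 -> completed=1 acc=33 shift=7
byte[4]=0x7F cont=0 payload=0x7F: varint #2 complete (value=16289); reset -> completed=2 acc=0 shift=0
byte[5]=0x4A cont=0 payload=0x4A: varint #3 complete (value=74); reset -> completed=3 acc=0 shift=0
byte[6]=0x89 cont=1 payload=0x09: acc |= 9<<0 -> completed=3 acc=9 shift=7
byte[7]=0x14 cont=0 payload=0x14: varint #4 complete (value=2569); reset -> completed=4 acc=0 shift=0
byte[8]=0xF9 cont=1 payload=0x79: acc |= 121<<0 -> completed=4 acc=121 shift=7
byte[9]=0x97 cont=1 payload=0x17: acc |= 23<<7 -> completed=4 acc=3065 shift=14

Answer: 4 3065 14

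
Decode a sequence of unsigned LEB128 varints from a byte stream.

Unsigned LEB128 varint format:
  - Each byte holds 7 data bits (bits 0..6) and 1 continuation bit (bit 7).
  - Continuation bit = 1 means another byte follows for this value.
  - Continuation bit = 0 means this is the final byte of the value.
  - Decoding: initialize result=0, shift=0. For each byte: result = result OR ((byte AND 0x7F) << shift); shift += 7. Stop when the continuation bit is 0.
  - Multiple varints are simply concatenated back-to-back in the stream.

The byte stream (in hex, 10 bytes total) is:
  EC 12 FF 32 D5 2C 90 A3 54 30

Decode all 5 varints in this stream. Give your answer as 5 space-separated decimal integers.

  byte[0]=0xEC cont=1 payload=0x6C=108: acc |= 108<<0 -> acc=108 shift=7
  byte[1]=0x12 cont=0 payload=0x12=18: acc |= 18<<7 -> acc=2412 shift=14 [end]
Varint 1: bytes[0:2] = EC 12 -> value 2412 (2 byte(s))
  byte[2]=0xFF cont=1 payload=0x7F=127: acc |= 127<<0 -> acc=127 shift=7
  byte[3]=0x32 cont=0 payload=0x32=50: acc |= 50<<7 -> acc=6527 shift=14 [end]
Varint 2: bytes[2:4] = FF 32 -> value 6527 (2 byte(s))
  byte[4]=0xD5 cont=1 payload=0x55=85: acc |= 85<<0 -> acc=85 shift=7
  byte[5]=0x2C cont=0 payload=0x2C=44: acc |= 44<<7 -> acc=5717 shift=14 [end]
Varint 3: bytes[4:6] = D5 2C -> value 5717 (2 byte(s))
  byte[6]=0x90 cont=1 payload=0x10=16: acc |= 16<<0 -> acc=16 shift=7
  byte[7]=0xA3 cont=1 payload=0x23=35: acc |= 35<<7 -> acc=4496 shift=14
  byte[8]=0x54 cont=0 payload=0x54=84: acc |= 84<<14 -> acc=1380752 shift=21 [end]
Varint 4: bytes[6:9] = 90 A3 54 -> value 1380752 (3 byte(s))
  byte[9]=0x30 cont=0 payload=0x30=48: acc |= 48<<0 -> acc=48 shift=7 [end]
Varint 5: bytes[9:10] = 30 -> value 48 (1 byte(s))

Answer: 2412 6527 5717 1380752 48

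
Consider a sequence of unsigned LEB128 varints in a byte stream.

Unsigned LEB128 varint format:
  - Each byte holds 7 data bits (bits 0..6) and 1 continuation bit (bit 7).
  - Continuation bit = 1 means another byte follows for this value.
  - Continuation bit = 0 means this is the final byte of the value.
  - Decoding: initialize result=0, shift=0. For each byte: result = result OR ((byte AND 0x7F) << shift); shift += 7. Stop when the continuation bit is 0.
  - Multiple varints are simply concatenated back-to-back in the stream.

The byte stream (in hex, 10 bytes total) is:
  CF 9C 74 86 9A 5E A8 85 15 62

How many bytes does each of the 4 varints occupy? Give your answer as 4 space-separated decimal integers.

  byte[0]=0xCF cont=1 payload=0x4F=79: acc |= 79<<0 -> acc=79 shift=7
  byte[1]=0x9C cont=1 payload=0x1C=28: acc |= 28<<7 -> acc=3663 shift=14
  byte[2]=0x74 cont=0 payload=0x74=116: acc |= 116<<14 -> acc=1904207 shift=21 [end]
Varint 1: bytes[0:3] = CF 9C 74 -> value 1904207 (3 byte(s))
  byte[3]=0x86 cont=1 payload=0x06=6: acc |= 6<<0 -> acc=6 shift=7
  byte[4]=0x9A cont=1 payload=0x1A=26: acc |= 26<<7 -> acc=3334 shift=14
  byte[5]=0x5E cont=0 payload=0x5E=94: acc |= 94<<14 -> acc=1543430 shift=21 [end]
Varint 2: bytes[3:6] = 86 9A 5E -> value 1543430 (3 byte(s))
  byte[6]=0xA8 cont=1 payload=0x28=40: acc |= 40<<0 -> acc=40 shift=7
  byte[7]=0x85 cont=1 payload=0x05=5: acc |= 5<<7 -> acc=680 shift=14
  byte[8]=0x15 cont=0 payload=0x15=21: acc |= 21<<14 -> acc=344744 shift=21 [end]
Varint 3: bytes[6:9] = A8 85 15 -> value 344744 (3 byte(s))
  byte[9]=0x62 cont=0 payload=0x62=98: acc |= 98<<0 -> acc=98 shift=7 [end]
Varint 4: bytes[9:10] = 62 -> value 98 (1 byte(s))

Answer: 3 3 3 1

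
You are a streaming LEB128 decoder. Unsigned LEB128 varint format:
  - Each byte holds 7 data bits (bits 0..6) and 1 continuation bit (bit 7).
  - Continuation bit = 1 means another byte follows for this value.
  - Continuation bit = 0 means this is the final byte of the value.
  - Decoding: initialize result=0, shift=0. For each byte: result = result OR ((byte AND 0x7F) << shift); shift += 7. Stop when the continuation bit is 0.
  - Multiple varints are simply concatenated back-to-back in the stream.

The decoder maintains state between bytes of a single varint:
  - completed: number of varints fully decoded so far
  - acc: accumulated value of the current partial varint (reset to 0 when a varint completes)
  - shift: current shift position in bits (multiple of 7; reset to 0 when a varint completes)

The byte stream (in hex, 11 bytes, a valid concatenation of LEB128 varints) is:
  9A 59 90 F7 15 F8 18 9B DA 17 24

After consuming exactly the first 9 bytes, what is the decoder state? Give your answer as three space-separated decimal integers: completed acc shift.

byte[0]=0x9A cont=1 payload=0x1A: acc |= 26<<0 -> completed=0 acc=26 shift=7
byte[1]=0x59 cont=0 payload=0x59: varint #1 complete (value=11418); reset -> completed=1 acc=0 shift=0
byte[2]=0x90 cont=1 payload=0x10: acc |= 16<<0 -> completed=1 acc=16 shift=7
byte[3]=0xF7 cont=1 payload=0x77: acc |= 119<<7 -> completed=1 acc=15248 shift=14
byte[4]=0x15 cont=0 payload=0x15: varint #2 complete (value=359312); reset -> completed=2 acc=0 shift=0
byte[5]=0xF8 cont=1 payload=0x78: acc |= 120<<0 -> completed=2 acc=120 shift=7
byte[6]=0x18 cont=0 payload=0x18: varint #3 complete (value=3192); reset -> completed=3 acc=0 shift=0
byte[7]=0x9B cont=1 payload=0x1B: acc |= 27<<0 -> completed=3 acc=27 shift=7
byte[8]=0xDA cont=1 payload=0x5A: acc |= 90<<7 -> completed=3 acc=11547 shift=14

Answer: 3 11547 14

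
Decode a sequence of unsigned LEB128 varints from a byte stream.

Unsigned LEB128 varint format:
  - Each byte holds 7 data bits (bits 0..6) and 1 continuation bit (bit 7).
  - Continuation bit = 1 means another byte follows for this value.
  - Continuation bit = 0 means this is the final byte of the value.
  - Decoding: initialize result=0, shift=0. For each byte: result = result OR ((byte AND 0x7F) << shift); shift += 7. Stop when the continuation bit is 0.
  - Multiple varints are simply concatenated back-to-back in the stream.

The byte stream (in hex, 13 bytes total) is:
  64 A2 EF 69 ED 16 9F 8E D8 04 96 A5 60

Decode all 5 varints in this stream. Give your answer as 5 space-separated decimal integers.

Answer: 100 1734562 2925 9832223 1577622

Derivation:
  byte[0]=0x64 cont=0 payload=0x64=100: acc |= 100<<0 -> acc=100 shift=7 [end]
Varint 1: bytes[0:1] = 64 -> value 100 (1 byte(s))
  byte[1]=0xA2 cont=1 payload=0x22=34: acc |= 34<<0 -> acc=34 shift=7
  byte[2]=0xEF cont=1 payload=0x6F=111: acc |= 111<<7 -> acc=14242 shift=14
  byte[3]=0x69 cont=0 payload=0x69=105: acc |= 105<<14 -> acc=1734562 shift=21 [end]
Varint 2: bytes[1:4] = A2 EF 69 -> value 1734562 (3 byte(s))
  byte[4]=0xED cont=1 payload=0x6D=109: acc |= 109<<0 -> acc=109 shift=7
  byte[5]=0x16 cont=0 payload=0x16=22: acc |= 22<<7 -> acc=2925 shift=14 [end]
Varint 3: bytes[4:6] = ED 16 -> value 2925 (2 byte(s))
  byte[6]=0x9F cont=1 payload=0x1F=31: acc |= 31<<0 -> acc=31 shift=7
  byte[7]=0x8E cont=1 payload=0x0E=14: acc |= 14<<7 -> acc=1823 shift=14
  byte[8]=0xD8 cont=1 payload=0x58=88: acc |= 88<<14 -> acc=1443615 shift=21
  byte[9]=0x04 cont=0 payload=0x04=4: acc |= 4<<21 -> acc=9832223 shift=28 [end]
Varint 4: bytes[6:10] = 9F 8E D8 04 -> value 9832223 (4 byte(s))
  byte[10]=0x96 cont=1 payload=0x16=22: acc |= 22<<0 -> acc=22 shift=7
  byte[11]=0xA5 cont=1 payload=0x25=37: acc |= 37<<7 -> acc=4758 shift=14
  byte[12]=0x60 cont=0 payload=0x60=96: acc |= 96<<14 -> acc=1577622 shift=21 [end]
Varint 5: bytes[10:13] = 96 A5 60 -> value 1577622 (3 byte(s))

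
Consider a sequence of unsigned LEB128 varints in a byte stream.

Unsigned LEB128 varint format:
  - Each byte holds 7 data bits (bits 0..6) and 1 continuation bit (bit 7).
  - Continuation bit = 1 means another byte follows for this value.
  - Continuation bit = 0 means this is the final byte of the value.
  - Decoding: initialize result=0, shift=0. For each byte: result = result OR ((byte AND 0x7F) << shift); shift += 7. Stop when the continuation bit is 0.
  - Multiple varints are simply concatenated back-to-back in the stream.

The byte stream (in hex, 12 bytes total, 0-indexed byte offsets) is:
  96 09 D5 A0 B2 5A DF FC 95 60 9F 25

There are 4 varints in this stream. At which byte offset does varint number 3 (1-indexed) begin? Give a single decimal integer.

  byte[0]=0x96 cont=1 payload=0x16=22: acc |= 22<<0 -> acc=22 shift=7
  byte[1]=0x09 cont=0 payload=0x09=9: acc |= 9<<7 -> acc=1174 shift=14 [end]
Varint 1: bytes[0:2] = 96 09 -> value 1174 (2 byte(s))
  byte[2]=0xD5 cont=1 payload=0x55=85: acc |= 85<<0 -> acc=85 shift=7
  byte[3]=0xA0 cont=1 payload=0x20=32: acc |= 32<<7 -> acc=4181 shift=14
  byte[4]=0xB2 cont=1 payload=0x32=50: acc |= 50<<14 -> acc=823381 shift=21
  byte[5]=0x5A cont=0 payload=0x5A=90: acc |= 90<<21 -> acc=189567061 shift=28 [end]
Varint 2: bytes[2:6] = D5 A0 B2 5A -> value 189567061 (4 byte(s))
  byte[6]=0xDF cont=1 payload=0x5F=95: acc |= 95<<0 -> acc=95 shift=7
  byte[7]=0xFC cont=1 payload=0x7C=124: acc |= 124<<7 -> acc=15967 shift=14
  byte[8]=0x95 cont=1 payload=0x15=21: acc |= 21<<14 -> acc=360031 shift=21
  byte[9]=0x60 cont=0 payload=0x60=96: acc |= 96<<21 -> acc=201686623 shift=28 [end]
Varint 3: bytes[6:10] = DF FC 95 60 -> value 201686623 (4 byte(s))
  byte[10]=0x9F cont=1 payload=0x1F=31: acc |= 31<<0 -> acc=31 shift=7
  byte[11]=0x25 cont=0 payload=0x25=37: acc |= 37<<7 -> acc=4767 shift=14 [end]
Varint 4: bytes[10:12] = 9F 25 -> value 4767 (2 byte(s))

Answer: 6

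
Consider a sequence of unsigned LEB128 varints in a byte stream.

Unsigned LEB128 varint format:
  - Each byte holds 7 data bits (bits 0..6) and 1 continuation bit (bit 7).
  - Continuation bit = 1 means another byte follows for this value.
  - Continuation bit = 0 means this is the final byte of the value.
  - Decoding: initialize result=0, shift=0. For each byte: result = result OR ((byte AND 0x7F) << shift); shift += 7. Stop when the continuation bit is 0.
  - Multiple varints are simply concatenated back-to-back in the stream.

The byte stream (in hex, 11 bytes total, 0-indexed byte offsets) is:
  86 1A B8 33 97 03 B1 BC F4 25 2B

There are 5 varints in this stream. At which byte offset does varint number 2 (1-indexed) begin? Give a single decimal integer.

  byte[0]=0x86 cont=1 payload=0x06=6: acc |= 6<<0 -> acc=6 shift=7
  byte[1]=0x1A cont=0 payload=0x1A=26: acc |= 26<<7 -> acc=3334 shift=14 [end]
Varint 1: bytes[0:2] = 86 1A -> value 3334 (2 byte(s))
  byte[2]=0xB8 cont=1 payload=0x38=56: acc |= 56<<0 -> acc=56 shift=7
  byte[3]=0x33 cont=0 payload=0x33=51: acc |= 51<<7 -> acc=6584 shift=14 [end]
Varint 2: bytes[2:4] = B8 33 -> value 6584 (2 byte(s))
  byte[4]=0x97 cont=1 payload=0x17=23: acc |= 23<<0 -> acc=23 shift=7
  byte[5]=0x03 cont=0 payload=0x03=3: acc |= 3<<7 -> acc=407 shift=14 [end]
Varint 3: bytes[4:6] = 97 03 -> value 407 (2 byte(s))
  byte[6]=0xB1 cont=1 payload=0x31=49: acc |= 49<<0 -> acc=49 shift=7
  byte[7]=0xBC cont=1 payload=0x3C=60: acc |= 60<<7 -> acc=7729 shift=14
  byte[8]=0xF4 cont=1 payload=0x74=116: acc |= 116<<14 -> acc=1908273 shift=21
  byte[9]=0x25 cont=0 payload=0x25=37: acc |= 37<<21 -> acc=79502897 shift=28 [end]
Varint 4: bytes[6:10] = B1 BC F4 25 -> value 79502897 (4 byte(s))
  byte[10]=0x2B cont=0 payload=0x2B=43: acc |= 43<<0 -> acc=43 shift=7 [end]
Varint 5: bytes[10:11] = 2B -> value 43 (1 byte(s))

Answer: 2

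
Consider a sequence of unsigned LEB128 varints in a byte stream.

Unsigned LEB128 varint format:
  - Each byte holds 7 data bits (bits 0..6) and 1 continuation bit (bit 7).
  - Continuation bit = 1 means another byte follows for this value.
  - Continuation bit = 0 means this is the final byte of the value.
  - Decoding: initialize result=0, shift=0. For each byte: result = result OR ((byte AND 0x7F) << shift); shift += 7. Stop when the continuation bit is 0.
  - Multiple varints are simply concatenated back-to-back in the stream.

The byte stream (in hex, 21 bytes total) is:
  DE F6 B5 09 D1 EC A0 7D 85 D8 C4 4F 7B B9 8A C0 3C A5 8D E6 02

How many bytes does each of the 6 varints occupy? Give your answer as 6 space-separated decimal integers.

  byte[0]=0xDE cont=1 payload=0x5E=94: acc |= 94<<0 -> acc=94 shift=7
  byte[1]=0xF6 cont=1 payload=0x76=118: acc |= 118<<7 -> acc=15198 shift=14
  byte[2]=0xB5 cont=1 payload=0x35=53: acc |= 53<<14 -> acc=883550 shift=21
  byte[3]=0x09 cont=0 payload=0x09=9: acc |= 9<<21 -> acc=19757918 shift=28 [end]
Varint 1: bytes[0:4] = DE F6 B5 09 -> value 19757918 (4 byte(s))
  byte[4]=0xD1 cont=1 payload=0x51=81: acc |= 81<<0 -> acc=81 shift=7
  byte[5]=0xEC cont=1 payload=0x6C=108: acc |= 108<<7 -> acc=13905 shift=14
  byte[6]=0xA0 cont=1 payload=0x20=32: acc |= 32<<14 -> acc=538193 shift=21
  byte[7]=0x7D cont=0 payload=0x7D=125: acc |= 125<<21 -> acc=262682193 shift=28 [end]
Varint 2: bytes[4:8] = D1 EC A0 7D -> value 262682193 (4 byte(s))
  byte[8]=0x85 cont=1 payload=0x05=5: acc |= 5<<0 -> acc=5 shift=7
  byte[9]=0xD8 cont=1 payload=0x58=88: acc |= 88<<7 -> acc=11269 shift=14
  byte[10]=0xC4 cont=1 payload=0x44=68: acc |= 68<<14 -> acc=1125381 shift=21
  byte[11]=0x4F cont=0 payload=0x4F=79: acc |= 79<<21 -> acc=166800389 shift=28 [end]
Varint 3: bytes[8:12] = 85 D8 C4 4F -> value 166800389 (4 byte(s))
  byte[12]=0x7B cont=0 payload=0x7B=123: acc |= 123<<0 -> acc=123 shift=7 [end]
Varint 4: bytes[12:13] = 7B -> value 123 (1 byte(s))
  byte[13]=0xB9 cont=1 payload=0x39=57: acc |= 57<<0 -> acc=57 shift=7
  byte[14]=0x8A cont=1 payload=0x0A=10: acc |= 10<<7 -> acc=1337 shift=14
  byte[15]=0xC0 cont=1 payload=0x40=64: acc |= 64<<14 -> acc=1049913 shift=21
  byte[16]=0x3C cont=0 payload=0x3C=60: acc |= 60<<21 -> acc=126879033 shift=28 [end]
Varint 5: bytes[13:17] = B9 8A C0 3C -> value 126879033 (4 byte(s))
  byte[17]=0xA5 cont=1 payload=0x25=37: acc |= 37<<0 -> acc=37 shift=7
  byte[18]=0x8D cont=1 payload=0x0D=13: acc |= 13<<7 -> acc=1701 shift=14
  byte[19]=0xE6 cont=1 payload=0x66=102: acc |= 102<<14 -> acc=1672869 shift=21
  byte[20]=0x02 cont=0 payload=0x02=2: acc |= 2<<21 -> acc=5867173 shift=28 [end]
Varint 6: bytes[17:21] = A5 8D E6 02 -> value 5867173 (4 byte(s))

Answer: 4 4 4 1 4 4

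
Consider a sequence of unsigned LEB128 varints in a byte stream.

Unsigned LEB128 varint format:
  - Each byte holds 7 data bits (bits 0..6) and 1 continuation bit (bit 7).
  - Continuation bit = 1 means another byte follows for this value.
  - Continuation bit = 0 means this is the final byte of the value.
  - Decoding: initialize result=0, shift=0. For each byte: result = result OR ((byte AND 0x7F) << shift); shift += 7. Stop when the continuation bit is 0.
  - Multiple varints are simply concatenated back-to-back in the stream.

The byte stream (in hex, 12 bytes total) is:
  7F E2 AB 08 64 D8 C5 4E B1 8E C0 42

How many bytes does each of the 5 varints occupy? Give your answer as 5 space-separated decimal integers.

  byte[0]=0x7F cont=0 payload=0x7F=127: acc |= 127<<0 -> acc=127 shift=7 [end]
Varint 1: bytes[0:1] = 7F -> value 127 (1 byte(s))
  byte[1]=0xE2 cont=1 payload=0x62=98: acc |= 98<<0 -> acc=98 shift=7
  byte[2]=0xAB cont=1 payload=0x2B=43: acc |= 43<<7 -> acc=5602 shift=14
  byte[3]=0x08 cont=0 payload=0x08=8: acc |= 8<<14 -> acc=136674 shift=21 [end]
Varint 2: bytes[1:4] = E2 AB 08 -> value 136674 (3 byte(s))
  byte[4]=0x64 cont=0 payload=0x64=100: acc |= 100<<0 -> acc=100 shift=7 [end]
Varint 3: bytes[4:5] = 64 -> value 100 (1 byte(s))
  byte[5]=0xD8 cont=1 payload=0x58=88: acc |= 88<<0 -> acc=88 shift=7
  byte[6]=0xC5 cont=1 payload=0x45=69: acc |= 69<<7 -> acc=8920 shift=14
  byte[7]=0x4E cont=0 payload=0x4E=78: acc |= 78<<14 -> acc=1286872 shift=21 [end]
Varint 4: bytes[5:8] = D8 C5 4E -> value 1286872 (3 byte(s))
  byte[8]=0xB1 cont=1 payload=0x31=49: acc |= 49<<0 -> acc=49 shift=7
  byte[9]=0x8E cont=1 payload=0x0E=14: acc |= 14<<7 -> acc=1841 shift=14
  byte[10]=0xC0 cont=1 payload=0x40=64: acc |= 64<<14 -> acc=1050417 shift=21
  byte[11]=0x42 cont=0 payload=0x42=66: acc |= 66<<21 -> acc=139462449 shift=28 [end]
Varint 5: bytes[8:12] = B1 8E C0 42 -> value 139462449 (4 byte(s))

Answer: 1 3 1 3 4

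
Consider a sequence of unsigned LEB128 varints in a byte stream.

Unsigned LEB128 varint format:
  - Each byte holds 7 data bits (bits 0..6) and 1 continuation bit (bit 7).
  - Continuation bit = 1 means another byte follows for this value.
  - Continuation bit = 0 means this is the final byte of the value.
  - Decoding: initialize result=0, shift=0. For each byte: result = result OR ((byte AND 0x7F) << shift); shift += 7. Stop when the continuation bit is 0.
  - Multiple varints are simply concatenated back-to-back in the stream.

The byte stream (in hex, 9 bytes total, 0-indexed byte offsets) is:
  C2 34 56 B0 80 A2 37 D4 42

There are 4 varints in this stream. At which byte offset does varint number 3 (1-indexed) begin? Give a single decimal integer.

Answer: 3

Derivation:
  byte[0]=0xC2 cont=1 payload=0x42=66: acc |= 66<<0 -> acc=66 shift=7
  byte[1]=0x34 cont=0 payload=0x34=52: acc |= 52<<7 -> acc=6722 shift=14 [end]
Varint 1: bytes[0:2] = C2 34 -> value 6722 (2 byte(s))
  byte[2]=0x56 cont=0 payload=0x56=86: acc |= 86<<0 -> acc=86 shift=7 [end]
Varint 2: bytes[2:3] = 56 -> value 86 (1 byte(s))
  byte[3]=0xB0 cont=1 payload=0x30=48: acc |= 48<<0 -> acc=48 shift=7
  byte[4]=0x80 cont=1 payload=0x00=0: acc |= 0<<7 -> acc=48 shift=14
  byte[5]=0xA2 cont=1 payload=0x22=34: acc |= 34<<14 -> acc=557104 shift=21
  byte[6]=0x37 cont=0 payload=0x37=55: acc |= 55<<21 -> acc=115900464 shift=28 [end]
Varint 3: bytes[3:7] = B0 80 A2 37 -> value 115900464 (4 byte(s))
  byte[7]=0xD4 cont=1 payload=0x54=84: acc |= 84<<0 -> acc=84 shift=7
  byte[8]=0x42 cont=0 payload=0x42=66: acc |= 66<<7 -> acc=8532 shift=14 [end]
Varint 4: bytes[7:9] = D4 42 -> value 8532 (2 byte(s))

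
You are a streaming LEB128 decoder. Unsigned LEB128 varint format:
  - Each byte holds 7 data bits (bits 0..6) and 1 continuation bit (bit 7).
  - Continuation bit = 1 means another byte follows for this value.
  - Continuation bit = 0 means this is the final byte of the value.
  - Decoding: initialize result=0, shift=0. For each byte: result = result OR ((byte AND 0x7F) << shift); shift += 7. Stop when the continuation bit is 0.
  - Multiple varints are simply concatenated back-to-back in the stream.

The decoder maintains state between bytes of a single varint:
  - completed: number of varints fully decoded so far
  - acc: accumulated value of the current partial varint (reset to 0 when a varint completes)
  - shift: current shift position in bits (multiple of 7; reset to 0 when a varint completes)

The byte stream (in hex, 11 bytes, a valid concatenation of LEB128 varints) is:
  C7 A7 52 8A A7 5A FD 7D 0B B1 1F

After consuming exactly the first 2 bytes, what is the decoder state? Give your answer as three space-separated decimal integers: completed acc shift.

byte[0]=0xC7 cont=1 payload=0x47: acc |= 71<<0 -> completed=0 acc=71 shift=7
byte[1]=0xA7 cont=1 payload=0x27: acc |= 39<<7 -> completed=0 acc=5063 shift=14

Answer: 0 5063 14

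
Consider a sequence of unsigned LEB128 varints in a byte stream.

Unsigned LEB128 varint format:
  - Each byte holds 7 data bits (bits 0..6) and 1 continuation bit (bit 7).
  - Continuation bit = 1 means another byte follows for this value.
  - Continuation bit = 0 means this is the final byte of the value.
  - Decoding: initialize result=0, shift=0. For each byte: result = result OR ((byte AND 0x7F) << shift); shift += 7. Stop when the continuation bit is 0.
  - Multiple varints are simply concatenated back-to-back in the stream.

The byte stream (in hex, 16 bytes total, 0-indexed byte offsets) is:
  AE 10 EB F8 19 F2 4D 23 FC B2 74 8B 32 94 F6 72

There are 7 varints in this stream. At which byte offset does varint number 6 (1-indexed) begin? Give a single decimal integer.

Answer: 11

Derivation:
  byte[0]=0xAE cont=1 payload=0x2E=46: acc |= 46<<0 -> acc=46 shift=7
  byte[1]=0x10 cont=0 payload=0x10=16: acc |= 16<<7 -> acc=2094 shift=14 [end]
Varint 1: bytes[0:2] = AE 10 -> value 2094 (2 byte(s))
  byte[2]=0xEB cont=1 payload=0x6B=107: acc |= 107<<0 -> acc=107 shift=7
  byte[3]=0xF8 cont=1 payload=0x78=120: acc |= 120<<7 -> acc=15467 shift=14
  byte[4]=0x19 cont=0 payload=0x19=25: acc |= 25<<14 -> acc=425067 shift=21 [end]
Varint 2: bytes[2:5] = EB F8 19 -> value 425067 (3 byte(s))
  byte[5]=0xF2 cont=1 payload=0x72=114: acc |= 114<<0 -> acc=114 shift=7
  byte[6]=0x4D cont=0 payload=0x4D=77: acc |= 77<<7 -> acc=9970 shift=14 [end]
Varint 3: bytes[5:7] = F2 4D -> value 9970 (2 byte(s))
  byte[7]=0x23 cont=0 payload=0x23=35: acc |= 35<<0 -> acc=35 shift=7 [end]
Varint 4: bytes[7:8] = 23 -> value 35 (1 byte(s))
  byte[8]=0xFC cont=1 payload=0x7C=124: acc |= 124<<0 -> acc=124 shift=7
  byte[9]=0xB2 cont=1 payload=0x32=50: acc |= 50<<7 -> acc=6524 shift=14
  byte[10]=0x74 cont=0 payload=0x74=116: acc |= 116<<14 -> acc=1907068 shift=21 [end]
Varint 5: bytes[8:11] = FC B2 74 -> value 1907068 (3 byte(s))
  byte[11]=0x8B cont=1 payload=0x0B=11: acc |= 11<<0 -> acc=11 shift=7
  byte[12]=0x32 cont=0 payload=0x32=50: acc |= 50<<7 -> acc=6411 shift=14 [end]
Varint 6: bytes[11:13] = 8B 32 -> value 6411 (2 byte(s))
  byte[13]=0x94 cont=1 payload=0x14=20: acc |= 20<<0 -> acc=20 shift=7
  byte[14]=0xF6 cont=1 payload=0x76=118: acc |= 118<<7 -> acc=15124 shift=14
  byte[15]=0x72 cont=0 payload=0x72=114: acc |= 114<<14 -> acc=1882900 shift=21 [end]
Varint 7: bytes[13:16] = 94 F6 72 -> value 1882900 (3 byte(s))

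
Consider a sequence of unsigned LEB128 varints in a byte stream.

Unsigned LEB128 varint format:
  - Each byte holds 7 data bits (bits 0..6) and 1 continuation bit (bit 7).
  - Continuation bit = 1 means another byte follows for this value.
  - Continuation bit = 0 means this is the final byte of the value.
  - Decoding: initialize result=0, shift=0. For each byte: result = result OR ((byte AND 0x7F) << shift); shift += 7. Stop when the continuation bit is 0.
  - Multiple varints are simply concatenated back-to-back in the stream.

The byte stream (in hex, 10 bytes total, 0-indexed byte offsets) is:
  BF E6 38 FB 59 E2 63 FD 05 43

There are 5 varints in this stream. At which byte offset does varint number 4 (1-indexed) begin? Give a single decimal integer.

Answer: 7

Derivation:
  byte[0]=0xBF cont=1 payload=0x3F=63: acc |= 63<<0 -> acc=63 shift=7
  byte[1]=0xE6 cont=1 payload=0x66=102: acc |= 102<<7 -> acc=13119 shift=14
  byte[2]=0x38 cont=0 payload=0x38=56: acc |= 56<<14 -> acc=930623 shift=21 [end]
Varint 1: bytes[0:3] = BF E6 38 -> value 930623 (3 byte(s))
  byte[3]=0xFB cont=1 payload=0x7B=123: acc |= 123<<0 -> acc=123 shift=7
  byte[4]=0x59 cont=0 payload=0x59=89: acc |= 89<<7 -> acc=11515 shift=14 [end]
Varint 2: bytes[3:5] = FB 59 -> value 11515 (2 byte(s))
  byte[5]=0xE2 cont=1 payload=0x62=98: acc |= 98<<0 -> acc=98 shift=7
  byte[6]=0x63 cont=0 payload=0x63=99: acc |= 99<<7 -> acc=12770 shift=14 [end]
Varint 3: bytes[5:7] = E2 63 -> value 12770 (2 byte(s))
  byte[7]=0xFD cont=1 payload=0x7D=125: acc |= 125<<0 -> acc=125 shift=7
  byte[8]=0x05 cont=0 payload=0x05=5: acc |= 5<<7 -> acc=765 shift=14 [end]
Varint 4: bytes[7:9] = FD 05 -> value 765 (2 byte(s))
  byte[9]=0x43 cont=0 payload=0x43=67: acc |= 67<<0 -> acc=67 shift=7 [end]
Varint 5: bytes[9:10] = 43 -> value 67 (1 byte(s))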